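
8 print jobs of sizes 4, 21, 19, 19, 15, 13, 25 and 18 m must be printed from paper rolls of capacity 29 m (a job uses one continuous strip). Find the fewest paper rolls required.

6

Total = 25 + 21 + 19 + 19 + 18 + 15 + 13 + 4 = 134 m.
Lower bound: ⌈134/29⌉ = 5 paper rolls.
Also, 6 print jobs each exceed 29/2 m, and no two of those can share a roll, so at least 6 paper rolls are needed.
A packing using 6 paper rolls:
  roll 1: 25 + 4 = 29
  roll 2: 21 = 21
  roll 3: 19 = 19
  roll 4: 19 = 19
  roll 5: 18 = 18
  roll 6: 15 + 13 = 28
This matches the lower bound, so 6 is optimal.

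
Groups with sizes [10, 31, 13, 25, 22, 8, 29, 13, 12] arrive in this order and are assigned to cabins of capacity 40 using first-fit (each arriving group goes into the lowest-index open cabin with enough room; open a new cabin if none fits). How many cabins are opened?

5

  10 → cabin 1 (new)  [load 10/40]
  31 → cabin 2 (new)  [load 31/40]
  13 → cabin 1  [load 23/40]
  25 → cabin 3 (new)  [load 25/40]
  22 → cabin 4 (new)  [load 22/40]
  8 → cabin 1  [load 31/40]
  29 → cabin 5 (new)  [load 29/40]
  13 → cabin 3  [load 38/40]
  12 → cabin 4  [load 34/40]
5 cabins opened.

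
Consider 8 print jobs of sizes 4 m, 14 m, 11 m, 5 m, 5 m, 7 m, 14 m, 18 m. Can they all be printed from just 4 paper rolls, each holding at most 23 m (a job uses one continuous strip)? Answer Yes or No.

Yes

A valid assignment using 4 paper rolls:
  roll 1: 18 + 5 = 23
  roll 2: 14 + 7 = 21
  roll 3: 14 + 5 + 4 = 23
  roll 4: 11 = 11
Every load is within 23 m, so 4 paper rolls suffice.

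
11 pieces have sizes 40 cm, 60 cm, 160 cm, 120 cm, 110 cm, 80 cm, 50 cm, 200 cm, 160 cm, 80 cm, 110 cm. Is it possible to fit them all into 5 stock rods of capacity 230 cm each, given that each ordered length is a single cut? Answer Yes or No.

No

Total = 1170 cm; ⌈1170/230⌉ = 6.
At least 6 stock rods are required, but only 5 are allowed.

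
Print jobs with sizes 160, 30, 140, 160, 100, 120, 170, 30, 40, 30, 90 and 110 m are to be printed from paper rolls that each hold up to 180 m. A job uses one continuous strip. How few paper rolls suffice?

Total = 170 + 160 + 160 + 140 + 120 + 110 + 100 + 90 + 40 + 30 + 30 + 30 = 1180 m.
Lower bound: ⌈1180/180⌉ = 7 paper rolls.
A packing using 8 paper rolls:
  roll 1: 170 = 170
  roll 2: 160 = 160
  roll 3: 160 = 160
  roll 4: 140 + 40 = 180
  roll 5: 120 + 30 + 30 = 180
  roll 6: 110 + 30 = 140
  roll 7: 100 = 100
  roll 8: 90 = 90
No arrangement into 7 paper rolls stays within capacity, so 8 is optimal.

8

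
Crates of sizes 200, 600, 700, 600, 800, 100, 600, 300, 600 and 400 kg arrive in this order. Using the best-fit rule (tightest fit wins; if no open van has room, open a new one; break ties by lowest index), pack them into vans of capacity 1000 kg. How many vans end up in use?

6

  200 → van 1 (new)  [load 200/1000]
  600 → van 1  [load 800/1000]
  700 → van 2 (new)  [load 700/1000]
  600 → van 3 (new)  [load 600/1000]
  800 → van 4 (new)  [load 800/1000]
  100 → van 1  [load 900/1000]
  600 → van 5 (new)  [load 600/1000]
  300 → van 2  [load 1000/1000]
  600 → van 6 (new)  [load 600/1000]
  400 → van 3  [load 1000/1000]
6 vans opened.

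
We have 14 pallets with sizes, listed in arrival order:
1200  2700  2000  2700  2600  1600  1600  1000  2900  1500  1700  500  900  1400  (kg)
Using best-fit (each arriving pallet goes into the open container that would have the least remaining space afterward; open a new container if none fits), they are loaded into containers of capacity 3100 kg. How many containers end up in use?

  1200 → container 1 (new)  [load 1200/3100]
  2700 → container 2 (new)  [load 2700/3100]
  2000 → container 3 (new)  [load 2000/3100]
  2700 → container 4 (new)  [load 2700/3100]
  2600 → container 5 (new)  [load 2600/3100]
  1600 → container 1  [load 2800/3100]
  1600 → container 6 (new)  [load 1600/3100]
  1000 → container 3  [load 3000/3100]
  2900 → container 7 (new)  [load 2900/3100]
  1500 → container 6  [load 3100/3100]
  1700 → container 8 (new)  [load 1700/3100]
  500 → container 5  [load 3100/3100]
  900 → container 8  [load 2600/3100]
  1400 → container 9 (new)  [load 1400/3100]
9 containers opened.

9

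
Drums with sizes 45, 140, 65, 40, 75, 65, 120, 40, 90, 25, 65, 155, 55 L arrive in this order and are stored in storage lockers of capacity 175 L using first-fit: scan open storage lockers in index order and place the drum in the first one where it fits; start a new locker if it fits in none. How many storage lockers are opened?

7

  45 → locker 1 (new)  [load 45/175]
  140 → locker 2 (new)  [load 140/175]
  65 → locker 1  [load 110/175]
  40 → locker 1  [load 150/175]
  75 → locker 3 (new)  [load 75/175]
  65 → locker 3  [load 140/175]
  120 → locker 4 (new)  [load 120/175]
  40 → locker 4  [load 160/175]
  90 → locker 5 (new)  [load 90/175]
  25 → locker 1  [load 175/175]
  65 → locker 5  [load 155/175]
  155 → locker 6 (new)  [load 155/175]
  55 → locker 7 (new)  [load 55/175]
7 storage lockers opened.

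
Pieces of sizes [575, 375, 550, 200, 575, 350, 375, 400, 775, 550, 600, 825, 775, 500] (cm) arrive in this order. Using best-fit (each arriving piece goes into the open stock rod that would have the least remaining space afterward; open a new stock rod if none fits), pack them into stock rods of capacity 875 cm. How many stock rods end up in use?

  575 → stock rod 1 (new)  [load 575/875]
  375 → stock rod 2 (new)  [load 375/875]
  550 → stock rod 3 (new)  [load 550/875]
  200 → stock rod 1  [load 775/875]
  575 → stock rod 4 (new)  [load 575/875]
  350 → stock rod 2  [load 725/875]
  375 → stock rod 5 (new)  [load 375/875]
  400 → stock rod 5  [load 775/875]
  775 → stock rod 6 (new)  [load 775/875]
  550 → stock rod 7 (new)  [load 550/875]
  600 → stock rod 8 (new)  [load 600/875]
  825 → stock rod 9 (new)  [load 825/875]
  775 → stock rod 10 (new)  [load 775/875]
  500 → stock rod 11 (new)  [load 500/875]
11 stock rods opened.

11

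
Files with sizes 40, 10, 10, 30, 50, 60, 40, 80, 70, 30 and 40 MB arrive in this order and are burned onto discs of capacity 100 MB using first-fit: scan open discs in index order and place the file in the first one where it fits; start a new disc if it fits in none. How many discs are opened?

6

  40 → disc 1 (new)  [load 40/100]
  10 → disc 1  [load 50/100]
  10 → disc 1  [load 60/100]
  30 → disc 1  [load 90/100]
  50 → disc 2 (new)  [load 50/100]
  60 → disc 3 (new)  [load 60/100]
  40 → disc 2  [load 90/100]
  80 → disc 4 (new)  [load 80/100]
  70 → disc 5 (new)  [load 70/100]
  30 → disc 3  [load 90/100]
  40 → disc 6 (new)  [load 40/100]
6 discs opened.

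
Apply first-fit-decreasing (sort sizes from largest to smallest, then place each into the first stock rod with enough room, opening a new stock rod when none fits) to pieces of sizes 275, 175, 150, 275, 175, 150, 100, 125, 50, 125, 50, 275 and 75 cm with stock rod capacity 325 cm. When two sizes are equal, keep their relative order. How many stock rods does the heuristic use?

Sorted descending: 275, 275, 275, 175, 175, 150, 150, 125, 125, 100, 75, 50, 50.
  275 → stock rod 1 (new)  [load 275/325]
  275 → stock rod 2 (new)  [load 275/325]
  275 → stock rod 3 (new)  [load 275/325]
  175 → stock rod 4 (new)  [load 175/325]
  175 → stock rod 5 (new)  [load 175/325]
  150 → stock rod 4  [load 325/325]
  150 → stock rod 5  [load 325/325]
  125 → stock rod 6 (new)  [load 125/325]
  125 → stock rod 6  [load 250/325]
  100 → stock rod 7 (new)  [load 100/325]
  75 → stock rod 6  [load 325/325]
  50 → stock rod 1  [load 325/325]
  50 → stock rod 2  [load 325/325]
7 stock rods opened.

7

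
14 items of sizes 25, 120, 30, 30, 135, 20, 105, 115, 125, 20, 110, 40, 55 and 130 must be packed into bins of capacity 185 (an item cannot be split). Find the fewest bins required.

7

Total = 135 + 130 + 125 + 120 + 115 + 110 + 105 + 55 + 40 + 30 + 30 + 25 + 20 + 20 = 1060.
Lower bound: ⌈1060/185⌉ = 6 bins.
Also, 7 items each exceed 185/2, and no two of those can share a bin, so at least 7 bins are needed.
A packing using 7 bins:
  bin 1: 135 + 40 = 175
  bin 2: 130 + 55 = 185
  bin 3: 125 + 30 + 30 = 185
  bin 4: 120 + 25 + 20 + 20 = 185
  bin 5: 115 = 115
  bin 6: 110 = 110
  bin 7: 105 = 105
This matches the lower bound, so 7 is optimal.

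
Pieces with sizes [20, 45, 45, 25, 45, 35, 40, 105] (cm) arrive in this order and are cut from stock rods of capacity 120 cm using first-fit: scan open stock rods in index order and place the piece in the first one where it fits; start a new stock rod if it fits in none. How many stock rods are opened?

  20 → stock rod 1 (new)  [load 20/120]
  45 → stock rod 1  [load 65/120]
  45 → stock rod 1  [load 110/120]
  25 → stock rod 2 (new)  [load 25/120]
  45 → stock rod 2  [load 70/120]
  35 → stock rod 2  [load 105/120]
  40 → stock rod 3 (new)  [load 40/120]
  105 → stock rod 4 (new)  [load 105/120]
4 stock rods opened.

4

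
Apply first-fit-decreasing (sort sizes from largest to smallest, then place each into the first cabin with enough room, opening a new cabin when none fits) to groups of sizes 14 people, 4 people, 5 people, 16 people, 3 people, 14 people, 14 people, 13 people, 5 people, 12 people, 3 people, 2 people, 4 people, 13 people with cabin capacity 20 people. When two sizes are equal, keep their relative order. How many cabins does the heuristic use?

Sorted descending: 16, 14, 14, 14, 13, 13, 12, 5, 5, 4, 4, 3, 3, 2.
  16 → cabin 1 (new)  [load 16/20]
  14 → cabin 2 (new)  [load 14/20]
  14 → cabin 3 (new)  [load 14/20]
  14 → cabin 4 (new)  [load 14/20]
  13 → cabin 5 (new)  [load 13/20]
  13 → cabin 6 (new)  [load 13/20]
  12 → cabin 7 (new)  [load 12/20]
  5 → cabin 2  [load 19/20]
  5 → cabin 3  [load 19/20]
  4 → cabin 1  [load 20/20]
  4 → cabin 4  [load 18/20]
  3 → cabin 5  [load 16/20]
  3 → cabin 5  [load 19/20]
  2 → cabin 4  [load 20/20]
7 cabins opened.

7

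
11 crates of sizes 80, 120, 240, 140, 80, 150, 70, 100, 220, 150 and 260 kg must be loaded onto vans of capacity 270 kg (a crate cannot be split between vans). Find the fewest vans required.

7

Total = 260 + 240 + 220 + 150 + 150 + 140 + 120 + 100 + 80 + 80 + 70 = 1610 kg.
Lower bound: ⌈1610/270⌉ = 6 vans.
A packing using 7 vans:
  van 1: 260 = 260
  van 2: 240 = 240
  van 3: 220 = 220
  van 4: 150 + 120 = 270
  van 5: 150 + 100 = 250
  van 6: 140 + 80 = 220
  van 7: 80 + 70 = 150
No arrangement into 6 vans stays within capacity, so 7 is optimal.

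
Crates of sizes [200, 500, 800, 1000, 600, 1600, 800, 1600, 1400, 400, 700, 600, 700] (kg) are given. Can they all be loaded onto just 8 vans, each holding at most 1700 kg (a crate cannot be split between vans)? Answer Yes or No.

Yes

A valid assignment using 7 vans:
  van 1: 1600 = 1600
  van 2: 1600 = 1600
  van 3: 1400 + 200 = 1600
  van 4: 1000 + 700 = 1700
  van 5: 800 + 800 = 1600
  van 6: 700 + 600 + 400 = 1700
  van 7: 600 + 500 = 1100
That uses only 7 ≤ 8, so 8 vans are enough.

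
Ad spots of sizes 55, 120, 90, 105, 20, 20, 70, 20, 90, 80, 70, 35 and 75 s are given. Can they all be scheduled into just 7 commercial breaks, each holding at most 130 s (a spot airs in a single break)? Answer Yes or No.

Total = 850 s; ⌈850/130⌉ = 7.
8 ad spots each exceed half the capacity and cannot share a break, forcing at least 8 commercial breaks.
At least 8 commercial breaks are required, but only 7 are allowed.

No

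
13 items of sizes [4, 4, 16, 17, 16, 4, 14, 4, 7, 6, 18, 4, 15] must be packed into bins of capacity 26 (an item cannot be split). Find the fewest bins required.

6

Total = 18 + 17 + 16 + 16 + 15 + 14 + 7 + 6 + 4 + 4 + 4 + 4 + 4 = 129.
Lower bound: ⌈129/26⌉ = 5 bins.
Also, 6 items each exceed 13, and no two of those can share a bin, so at least 6 bins are needed.
A packing using 6 bins:
  bin 1: 18 + 7 = 25
  bin 2: 17 + 6 = 23
  bin 3: 16 + 4 + 4 = 24
  bin 4: 16 + 4 + 4 = 24
  bin 5: 15 + 4 = 19
  bin 6: 14 = 14
This matches the lower bound, so 6 is optimal.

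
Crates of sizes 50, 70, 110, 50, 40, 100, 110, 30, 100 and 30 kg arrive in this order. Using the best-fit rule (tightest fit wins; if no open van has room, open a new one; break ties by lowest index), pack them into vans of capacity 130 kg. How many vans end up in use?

  50 → van 1 (new)  [load 50/130]
  70 → van 1  [load 120/130]
  110 → van 2 (new)  [load 110/130]
  50 → van 3 (new)  [load 50/130]
  40 → van 3  [load 90/130]
  100 → van 4 (new)  [load 100/130]
  110 → van 5 (new)  [load 110/130]
  30 → van 4  [load 130/130]
  100 → van 6 (new)  [load 100/130]
  30 → van 6  [load 130/130]
6 vans opened.

6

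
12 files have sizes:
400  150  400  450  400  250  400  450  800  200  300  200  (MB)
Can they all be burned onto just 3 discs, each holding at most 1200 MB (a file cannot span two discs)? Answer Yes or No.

Total = 4400 MB; ⌈4400/1200⌉ = 4.
At least 4 discs are required, but only 3 are allowed.

No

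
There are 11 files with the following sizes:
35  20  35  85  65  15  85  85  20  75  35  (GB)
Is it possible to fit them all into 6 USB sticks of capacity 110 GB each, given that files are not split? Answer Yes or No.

Yes

A valid assignment using 6 USB sticks:
  USB stick 1: 85 + 20 = 105
  USB stick 2: 85 + 20 = 105
  USB stick 3: 85 + 15 = 100
  USB stick 4: 75 + 35 = 110
  USB stick 5: 65 + 35 = 100
  USB stick 6: 35 = 35
Every load is within 110 GB, so 6 USB sticks suffice.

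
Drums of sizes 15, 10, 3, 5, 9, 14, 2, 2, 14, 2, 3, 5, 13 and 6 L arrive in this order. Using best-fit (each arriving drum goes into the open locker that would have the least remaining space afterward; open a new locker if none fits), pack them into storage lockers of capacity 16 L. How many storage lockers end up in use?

  15 → locker 1 (new)  [load 15/16]
  10 → locker 2 (new)  [load 10/16]
  3 → locker 2  [load 13/16]
  5 → locker 3 (new)  [load 5/16]
  9 → locker 3  [load 14/16]
  14 → locker 4 (new)  [load 14/16]
  2 → locker 3  [load 16/16]
  2 → locker 4  [load 16/16]
  14 → locker 5 (new)  [load 14/16]
  2 → locker 5  [load 16/16]
  3 → locker 2  [load 16/16]
  5 → locker 6 (new)  [load 5/16]
  13 → locker 7 (new)  [load 13/16]
  6 → locker 6  [load 11/16]
7 storage lockers opened.

7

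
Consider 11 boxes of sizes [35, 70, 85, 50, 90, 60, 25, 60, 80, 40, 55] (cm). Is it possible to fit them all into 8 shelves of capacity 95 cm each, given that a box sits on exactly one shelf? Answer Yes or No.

A valid assignment using 8 shelves:
  shelf 1: 90 = 90
  shelf 2: 85 = 85
  shelf 3: 80 = 80
  shelf 4: 70 + 25 = 95
  shelf 5: 60 + 35 = 95
  shelf 6: 60 = 60
  shelf 7: 55 + 40 = 95
  shelf 8: 50 = 50
Every load is within 95 cm, so 8 shelves suffice.

Yes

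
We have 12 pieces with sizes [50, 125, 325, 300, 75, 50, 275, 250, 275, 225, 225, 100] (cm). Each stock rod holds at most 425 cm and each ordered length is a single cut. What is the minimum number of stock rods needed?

7

Total = 325 + 300 + 275 + 275 + 250 + 225 + 225 + 125 + 100 + 75 + 50 + 50 = 2275 cm.
Lower bound: ⌈2275/425⌉ = 6 stock rods.
Also, 7 pieces each exceed 425/2 cm, and no two of those can share a stock rod, so at least 7 stock rods are needed.
A packing using 7 stock rods:
  stock rod 1: 325 + 100 = 425
  stock rod 2: 300 + 125 = 425
  stock rod 3: 275 + 75 + 50 = 400
  stock rod 4: 275 + 50 = 325
  stock rod 5: 250 = 250
  stock rod 6: 225 = 225
  stock rod 7: 225 = 225
This matches the lower bound, so 7 is optimal.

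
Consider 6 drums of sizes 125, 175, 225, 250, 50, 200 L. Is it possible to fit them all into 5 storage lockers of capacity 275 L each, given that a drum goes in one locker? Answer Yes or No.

Yes

A valid assignment using 5 storage lockers:
  locker 1: 250 = 250
  locker 2: 225 + 50 = 275
  locker 3: 200 = 200
  locker 4: 175 = 175
  locker 5: 125 = 125
Every load is within 275 L, so 5 storage lockers suffice.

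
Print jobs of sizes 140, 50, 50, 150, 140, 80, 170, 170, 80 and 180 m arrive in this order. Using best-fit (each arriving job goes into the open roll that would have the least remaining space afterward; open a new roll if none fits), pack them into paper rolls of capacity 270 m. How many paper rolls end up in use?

6

  140 → roll 1 (new)  [load 140/270]
  50 → roll 1  [load 190/270]
  50 → roll 1  [load 240/270]
  150 → roll 2 (new)  [load 150/270]
  140 → roll 3 (new)  [load 140/270]
  80 → roll 2  [load 230/270]
  170 → roll 4 (new)  [load 170/270]
  170 → roll 5 (new)  [load 170/270]
  80 → roll 4  [load 250/270]
  180 → roll 6 (new)  [load 180/270]
6 paper rolls opened.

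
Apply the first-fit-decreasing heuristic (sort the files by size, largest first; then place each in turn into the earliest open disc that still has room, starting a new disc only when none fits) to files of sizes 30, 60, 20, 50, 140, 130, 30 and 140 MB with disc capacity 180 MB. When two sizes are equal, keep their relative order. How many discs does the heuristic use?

4

Sorted descending: 140, 140, 130, 60, 50, 30, 30, 20.
  140 → disc 1 (new)  [load 140/180]
  140 → disc 2 (new)  [load 140/180]
  130 → disc 3 (new)  [load 130/180]
  60 → disc 4 (new)  [load 60/180]
  50 → disc 3  [load 180/180]
  30 → disc 1  [load 170/180]
  30 → disc 2  [load 170/180]
  20 → disc 4  [load 80/180]
4 discs opened.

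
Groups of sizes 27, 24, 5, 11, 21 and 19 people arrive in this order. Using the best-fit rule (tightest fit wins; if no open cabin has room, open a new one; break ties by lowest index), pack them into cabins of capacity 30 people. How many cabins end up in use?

  27 → cabin 1 (new)  [load 27/30]
  24 → cabin 2 (new)  [load 24/30]
  5 → cabin 2  [load 29/30]
  11 → cabin 3 (new)  [load 11/30]
  21 → cabin 4 (new)  [load 21/30]
  19 → cabin 3  [load 30/30]
4 cabins opened.

4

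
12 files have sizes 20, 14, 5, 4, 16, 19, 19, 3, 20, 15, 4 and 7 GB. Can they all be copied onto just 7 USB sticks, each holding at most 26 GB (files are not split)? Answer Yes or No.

Yes

A valid assignment using 7 USB sticks:
  USB stick 1: 20 + 5 = 25
  USB stick 2: 20 + 4 = 24
  USB stick 3: 19 + 7 = 26
  USB stick 4: 19 + 4 + 3 = 26
  USB stick 5: 16 = 16
  USB stick 6: 15 = 15
  USB stick 7: 14 = 14
Every load is within 26 GB, so 7 USB sticks suffice.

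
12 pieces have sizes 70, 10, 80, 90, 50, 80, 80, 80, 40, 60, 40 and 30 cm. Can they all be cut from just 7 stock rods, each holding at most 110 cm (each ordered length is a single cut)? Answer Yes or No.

No

Total = 710 cm; ⌈710/110⌉ = 7.
The bound of 7 does not rule out 7, but exhaustive search shows no assignment into 7 stock rods of capacity 110 cm exists — the minimum is 8.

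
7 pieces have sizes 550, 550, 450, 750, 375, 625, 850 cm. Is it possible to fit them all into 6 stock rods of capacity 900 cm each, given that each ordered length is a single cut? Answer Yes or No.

Yes

A valid assignment using 6 stock rods:
  stock rod 1: 850 = 850
  stock rod 2: 750 = 750
  stock rod 3: 625 = 625
  stock rod 4: 550 = 550
  stock rod 5: 550 = 550
  stock rod 6: 450 + 375 = 825
Every load is within 900 cm, so 6 stock rods suffice.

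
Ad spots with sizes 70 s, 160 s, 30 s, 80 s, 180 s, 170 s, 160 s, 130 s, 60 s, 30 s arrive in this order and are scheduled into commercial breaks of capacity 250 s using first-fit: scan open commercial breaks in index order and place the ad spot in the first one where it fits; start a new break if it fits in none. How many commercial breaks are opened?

  70 → break 1 (new)  [load 70/250]
  160 → break 1  [load 230/250]
  30 → break 2 (new)  [load 30/250]
  80 → break 2  [load 110/250]
  180 → break 3 (new)  [load 180/250]
  170 → break 4 (new)  [load 170/250]
  160 → break 5 (new)  [load 160/250]
  130 → break 2  [load 240/250]
  60 → break 3  [load 240/250]
  30 → break 4  [load 200/250]
5 commercial breaks opened.

5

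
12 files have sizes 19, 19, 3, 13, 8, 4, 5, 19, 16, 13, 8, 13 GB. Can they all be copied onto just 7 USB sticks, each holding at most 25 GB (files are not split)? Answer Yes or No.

A valid assignment using 7 USB sticks:
  USB stick 1: 19 + 5 = 24
  USB stick 2: 19 + 4 = 23
  USB stick 3: 19 + 3 = 22
  USB stick 4: 16 + 8 = 24
  USB stick 5: 13 + 8 = 21
  USB stick 6: 13 = 13
  USB stick 7: 13 = 13
Every load is within 25 GB, so 7 USB sticks suffice.

Yes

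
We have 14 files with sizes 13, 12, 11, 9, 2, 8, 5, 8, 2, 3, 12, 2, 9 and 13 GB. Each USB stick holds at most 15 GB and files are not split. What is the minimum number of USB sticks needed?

9

Total = 13 + 13 + 12 + 12 + 11 + 9 + 9 + 8 + 8 + 5 + 3 + 2 + 2 + 2 = 109 GB.
Lower bound: ⌈109/15⌉ = 8 USB sticks.
Also, 9 files each exceed 15/2 GB, and no two of those can share a USB stick, so at least 9 USB sticks are needed.
A packing using 9 USB sticks:
  USB stick 1: 13 + 2 = 15
  USB stick 2: 13 + 2 = 15
  USB stick 3: 12 + 3 = 15
  USB stick 4: 12 + 2 = 14
  USB stick 5: 11 = 11
  USB stick 6: 9 + 5 = 14
  USB stick 7: 9 = 9
  USB stick 8: 8 = 8
  USB stick 9: 8 = 8
This matches the lower bound, so 9 is optimal.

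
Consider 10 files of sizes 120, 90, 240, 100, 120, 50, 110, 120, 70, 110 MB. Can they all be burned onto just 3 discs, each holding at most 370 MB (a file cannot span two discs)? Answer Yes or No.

No

Total = 1130 MB; ⌈1130/370⌉ = 4.
At least 4 discs are required, but only 3 are allowed.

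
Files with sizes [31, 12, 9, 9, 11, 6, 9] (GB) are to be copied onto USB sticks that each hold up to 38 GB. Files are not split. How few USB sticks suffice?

3

Total = 31 + 12 + 11 + 9 + 9 + 9 + 6 = 87 GB.
Lower bound: ⌈87/38⌉ = 3 USB sticks.
A packing using 3 USB sticks:
  USB stick 1: 31 + 6 = 37
  USB stick 2: 12 + 11 + 9 = 32
  USB stick 3: 9 + 9 = 18
This matches the lower bound, so 3 is optimal.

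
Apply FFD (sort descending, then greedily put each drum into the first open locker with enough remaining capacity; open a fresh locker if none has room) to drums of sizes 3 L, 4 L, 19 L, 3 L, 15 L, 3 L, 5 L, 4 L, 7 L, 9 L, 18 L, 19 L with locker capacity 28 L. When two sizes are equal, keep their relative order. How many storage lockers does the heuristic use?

Sorted descending: 19, 19, 18, 15, 9, 7, 5, 4, 4, 3, 3, 3.
  19 → locker 1 (new)  [load 19/28]
  19 → locker 2 (new)  [load 19/28]
  18 → locker 3 (new)  [load 18/28]
  15 → locker 4 (new)  [load 15/28]
  9 → locker 1  [load 28/28]
  7 → locker 2  [load 26/28]
  5 → locker 3  [load 23/28]
  4 → locker 3  [load 27/28]
  4 → locker 4  [load 19/28]
  3 → locker 4  [load 22/28]
  3 → locker 4  [load 25/28]
  3 → locker 4  [load 28/28]
4 storage lockers opened.

4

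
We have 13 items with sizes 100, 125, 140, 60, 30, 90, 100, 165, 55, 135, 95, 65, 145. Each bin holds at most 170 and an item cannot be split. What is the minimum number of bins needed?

9

Total = 165 + 145 + 140 + 135 + 125 + 100 + 100 + 95 + 90 + 65 + 60 + 55 + 30 = 1305.
Lower bound: ⌈1305/170⌉ = 8 bins.
Also, 9 items each exceed 85, and no two of those can share a bin, so at least 9 bins are needed.
A packing using 9 bins:
  bin 1: 165 = 165
  bin 2: 145 = 145
  bin 3: 140 + 30 = 170
  bin 4: 135 = 135
  bin 5: 125 = 125
  bin 6: 100 + 65 = 165
  bin 7: 100 + 60 = 160
  bin 8: 95 + 55 = 150
  bin 9: 90 = 90
This matches the lower bound, so 9 is optimal.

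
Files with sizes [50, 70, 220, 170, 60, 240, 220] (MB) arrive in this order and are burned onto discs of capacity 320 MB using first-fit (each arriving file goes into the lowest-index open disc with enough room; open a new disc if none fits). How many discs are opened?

  50 → disc 1 (new)  [load 50/320]
  70 → disc 1  [load 120/320]
  220 → disc 2 (new)  [load 220/320]
  170 → disc 1  [load 290/320]
  60 → disc 2  [load 280/320]
  240 → disc 3 (new)  [load 240/320]
  220 → disc 4 (new)  [load 220/320]
4 discs opened.

4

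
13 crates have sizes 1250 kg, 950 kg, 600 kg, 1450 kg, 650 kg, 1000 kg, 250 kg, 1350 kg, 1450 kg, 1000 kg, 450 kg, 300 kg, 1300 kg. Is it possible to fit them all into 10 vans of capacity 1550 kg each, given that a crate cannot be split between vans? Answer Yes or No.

Yes

A valid assignment using 9 vans:
  van 1: 1450 = 1450
  van 2: 1450 = 1450
  van 3: 1350 = 1350
  van 4: 1300 + 250 = 1550
  van 5: 1250 + 300 = 1550
  van 6: 1000 + 450 = 1450
  van 7: 1000 = 1000
  van 8: 950 + 600 = 1550
  van 9: 650 = 650
That uses only 9 ≤ 10, so 10 vans are enough.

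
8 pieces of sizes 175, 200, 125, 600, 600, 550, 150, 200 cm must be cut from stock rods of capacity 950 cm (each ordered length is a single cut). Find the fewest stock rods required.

3

Total = 600 + 600 + 550 + 200 + 200 + 175 + 150 + 125 = 2600 cm.
Lower bound: ⌈2600/950⌉ = 3 stock rods.
A packing using 3 stock rods:
  stock rod 1: 600 + 200 + 150 = 950
  stock rod 2: 600 + 200 + 125 = 925
  stock rod 3: 550 + 175 = 725
This matches the lower bound, so 3 is optimal.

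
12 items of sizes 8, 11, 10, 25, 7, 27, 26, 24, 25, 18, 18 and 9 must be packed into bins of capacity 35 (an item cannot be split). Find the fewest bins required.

7

Total = 27 + 26 + 25 + 25 + 24 + 18 + 18 + 11 + 10 + 9 + 8 + 7 = 208.
Lower bound: ⌈208/35⌉ = 6 bins.
Also, 7 items each exceed 35/2, and no two of those can share a bin, so at least 7 bins are needed.
A packing using 7 bins:
  bin 1: 27 + 8 = 35
  bin 2: 26 + 9 = 35
  bin 3: 25 + 10 = 35
  bin 4: 25 + 7 = 32
  bin 5: 24 + 11 = 35
  bin 6: 18 = 18
  bin 7: 18 = 18
This matches the lower bound, so 7 is optimal.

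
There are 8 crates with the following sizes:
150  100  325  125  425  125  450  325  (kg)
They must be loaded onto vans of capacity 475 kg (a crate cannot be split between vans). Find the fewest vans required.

Total = 450 + 425 + 325 + 325 + 150 + 125 + 125 + 100 = 2025 kg.
Lower bound: ⌈2025/475⌉ = 5 vans.
A packing using 5 vans:
  van 1: 450 = 450
  van 2: 425 = 425
  van 3: 325 + 150 = 475
  van 4: 325 + 125 = 450
  van 5: 125 + 100 = 225
This matches the lower bound, so 5 is optimal.

5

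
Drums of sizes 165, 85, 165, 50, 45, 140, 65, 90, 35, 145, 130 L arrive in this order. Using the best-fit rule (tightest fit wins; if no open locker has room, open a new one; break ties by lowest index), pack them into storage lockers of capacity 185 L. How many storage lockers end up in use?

7

  165 → locker 1 (new)  [load 165/185]
  85 → locker 2 (new)  [load 85/185]
  165 → locker 3 (new)  [load 165/185]
  50 → locker 2  [load 135/185]
  45 → locker 2  [load 180/185]
  140 → locker 4 (new)  [load 140/185]
  65 → locker 5 (new)  [load 65/185]
  90 → locker 5  [load 155/185]
  35 → locker 4  [load 175/185]
  145 → locker 6 (new)  [load 145/185]
  130 → locker 7 (new)  [load 130/185]
7 storage lockers opened.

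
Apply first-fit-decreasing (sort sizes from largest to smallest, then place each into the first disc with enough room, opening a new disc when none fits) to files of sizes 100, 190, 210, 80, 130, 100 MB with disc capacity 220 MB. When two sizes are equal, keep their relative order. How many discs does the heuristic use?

4

Sorted descending: 210, 190, 130, 100, 100, 80.
  210 → disc 1 (new)  [load 210/220]
  190 → disc 2 (new)  [load 190/220]
  130 → disc 3 (new)  [load 130/220]
  100 → disc 4 (new)  [load 100/220]
  100 → disc 4  [load 200/220]
  80 → disc 3  [load 210/220]
4 discs opened.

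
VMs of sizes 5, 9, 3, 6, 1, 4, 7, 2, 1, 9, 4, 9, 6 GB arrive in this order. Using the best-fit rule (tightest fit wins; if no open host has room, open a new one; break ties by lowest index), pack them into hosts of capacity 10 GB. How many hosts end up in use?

  5 → host 1 (new)  [load 5/10]
  9 → host 2 (new)  [load 9/10]
  3 → host 1  [load 8/10]
  6 → host 3 (new)  [load 6/10]
  1 → host 2  [load 10/10]
  4 → host 3  [load 10/10]
  7 → host 4 (new)  [load 7/10]
  2 → host 1  [load 10/10]
  1 → host 4  [load 8/10]
  9 → host 5 (new)  [load 9/10]
  4 → host 6 (new)  [load 4/10]
  9 → host 7 (new)  [load 9/10]
  6 → host 6  [load 10/10]
7 hosts opened.

7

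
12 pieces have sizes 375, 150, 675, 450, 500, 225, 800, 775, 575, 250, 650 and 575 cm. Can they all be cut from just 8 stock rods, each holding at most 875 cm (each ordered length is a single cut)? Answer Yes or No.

Yes

A valid assignment using 8 stock rods:
  stock rod 1: 800 = 800
  stock rod 2: 775 = 775
  stock rod 3: 675 + 150 = 825
  stock rod 4: 650 + 225 = 875
  stock rod 5: 575 + 250 = 825
  stock rod 6: 575 = 575
  stock rod 7: 500 + 375 = 875
  stock rod 8: 450 = 450
Every load is within 875 cm, so 8 stock rods suffice.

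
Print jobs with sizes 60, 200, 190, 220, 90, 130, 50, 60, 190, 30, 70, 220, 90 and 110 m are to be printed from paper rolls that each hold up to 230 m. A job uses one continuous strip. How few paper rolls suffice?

8

Total = 220 + 220 + 200 + 190 + 190 + 130 + 110 + 90 + 90 + 70 + 60 + 60 + 50 + 30 = 1710 m.
Lower bound: ⌈1710/230⌉ = 8 paper rolls.
A packing using 8 paper rolls:
  roll 1: 220 = 220
  roll 2: 220 = 220
  roll 3: 200 + 30 = 230
  roll 4: 190 = 190
  roll 5: 190 = 190
  roll 6: 130 + 90 = 220
  roll 7: 110 + 70 + 50 = 230
  roll 8: 90 + 60 + 60 = 210
This matches the lower bound, so 8 is optimal.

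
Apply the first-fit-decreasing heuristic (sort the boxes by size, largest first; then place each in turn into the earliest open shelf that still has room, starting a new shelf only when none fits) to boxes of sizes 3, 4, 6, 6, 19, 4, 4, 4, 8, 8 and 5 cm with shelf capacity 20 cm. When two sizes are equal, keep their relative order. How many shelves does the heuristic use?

4

Sorted descending: 19, 8, 8, 6, 6, 5, 4, 4, 4, 4, 3.
  19 → shelf 1 (new)  [load 19/20]
  8 → shelf 2 (new)  [load 8/20]
  8 → shelf 2  [load 16/20]
  6 → shelf 3 (new)  [load 6/20]
  6 → shelf 3  [load 12/20]
  5 → shelf 3  [load 17/20]
  4 → shelf 2  [load 20/20]
  4 → shelf 4 (new)  [load 4/20]
  4 → shelf 4  [load 8/20]
  4 → shelf 4  [load 12/20]
  3 → shelf 3  [load 20/20]
4 shelves opened.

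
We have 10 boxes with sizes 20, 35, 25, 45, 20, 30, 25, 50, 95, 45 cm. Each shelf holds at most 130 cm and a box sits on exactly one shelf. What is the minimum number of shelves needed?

Total = 95 + 50 + 45 + 45 + 35 + 30 + 25 + 25 + 20 + 20 = 390 cm.
Lower bound: ⌈390/130⌉ = 3 shelves.
A packing using 3 shelves:
  shelf 1: 95 + 35 = 130
  shelf 2: 50 + 30 + 25 + 25 = 130
  shelf 3: 45 + 45 + 20 + 20 = 130
This matches the lower bound, so 3 is optimal.

3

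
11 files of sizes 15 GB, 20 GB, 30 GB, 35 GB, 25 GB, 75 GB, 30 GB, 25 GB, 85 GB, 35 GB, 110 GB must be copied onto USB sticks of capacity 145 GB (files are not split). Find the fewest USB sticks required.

Total = 110 + 85 + 75 + 35 + 35 + 30 + 30 + 25 + 25 + 20 + 15 = 485 GB.
Lower bound: ⌈485/145⌉ = 4 USB sticks.
A packing using 4 USB sticks:
  USB stick 1: 110 + 35 = 145
  USB stick 2: 85 + 35 + 25 = 145
  USB stick 3: 75 + 30 + 30 = 135
  USB stick 4: 25 + 20 + 15 = 60
This matches the lower bound, so 4 is optimal.

4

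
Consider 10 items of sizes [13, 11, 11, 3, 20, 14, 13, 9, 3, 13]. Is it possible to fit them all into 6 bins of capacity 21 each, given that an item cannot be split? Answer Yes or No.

Total = 110; ⌈110/21⌉ = 6.
7 items each exceed half the capacity and cannot share a bin, forcing at least 7 bins.
At least 7 bins are required, but only 6 are allowed.

No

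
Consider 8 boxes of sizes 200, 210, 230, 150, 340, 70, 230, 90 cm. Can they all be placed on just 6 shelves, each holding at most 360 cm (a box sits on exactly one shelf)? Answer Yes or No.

A valid assignment using 5 shelves:
  shelf 1: 340 = 340
  shelf 2: 230 + 90 = 320
  shelf 3: 230 + 70 = 300
  shelf 4: 210 + 150 = 360
  shelf 5: 200 = 200
That uses only 5 ≤ 6, so 6 shelves are enough.

Yes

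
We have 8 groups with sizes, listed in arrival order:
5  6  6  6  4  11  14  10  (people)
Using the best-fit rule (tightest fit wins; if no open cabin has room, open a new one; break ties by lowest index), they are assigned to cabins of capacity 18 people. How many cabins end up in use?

5

  5 → cabin 1 (new)  [load 5/18]
  6 → cabin 1  [load 11/18]
  6 → cabin 1  [load 17/18]
  6 → cabin 2 (new)  [load 6/18]
  4 → cabin 2  [load 10/18]
  11 → cabin 3 (new)  [load 11/18]
  14 → cabin 4 (new)  [load 14/18]
  10 → cabin 5 (new)  [load 10/18]
5 cabins opened.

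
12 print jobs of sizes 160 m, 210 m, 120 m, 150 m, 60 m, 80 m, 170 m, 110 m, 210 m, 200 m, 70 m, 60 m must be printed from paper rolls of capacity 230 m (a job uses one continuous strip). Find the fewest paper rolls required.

8

Total = 210 + 210 + 200 + 170 + 160 + 150 + 120 + 110 + 80 + 70 + 60 + 60 = 1600 m.
Lower bound: ⌈1600/230⌉ = 7 paper rolls.
A packing using 8 paper rolls:
  roll 1: 210 = 210
  roll 2: 210 = 210
  roll 3: 200 = 200
  roll 4: 170 + 60 = 230
  roll 5: 160 + 70 = 230
  roll 6: 150 + 80 = 230
  roll 7: 120 + 110 = 230
  roll 8: 60 = 60
No arrangement into 7 paper rolls stays within capacity, so 8 is optimal.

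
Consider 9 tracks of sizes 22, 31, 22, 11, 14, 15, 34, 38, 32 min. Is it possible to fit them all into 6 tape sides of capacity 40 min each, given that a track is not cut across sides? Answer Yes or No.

Total = 219 min; ⌈219/40⌉ = 6.
The bound of 6 does not rule out 6, but exhaustive search shows no assignment into 6 tape sides of capacity 40 min exists — the minimum is 7.

No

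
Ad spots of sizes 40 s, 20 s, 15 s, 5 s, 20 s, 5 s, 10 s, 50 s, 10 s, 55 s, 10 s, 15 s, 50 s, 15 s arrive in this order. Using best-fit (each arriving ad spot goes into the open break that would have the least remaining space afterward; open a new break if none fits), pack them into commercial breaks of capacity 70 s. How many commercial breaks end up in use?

5

  40 → break 1 (new)  [load 40/70]
  20 → break 1  [load 60/70]
  15 → break 2 (new)  [load 15/70]
  5 → break 1  [load 65/70]
  20 → break 2  [load 35/70]
  5 → break 1  [load 70/70]
  10 → break 2  [load 45/70]
  50 → break 3 (new)  [load 50/70]
  10 → break 3  [load 60/70]
  55 → break 4 (new)  [load 55/70]
  10 → break 3  [load 70/70]
  15 → break 4  [load 70/70]
  50 → break 5 (new)  [load 50/70]
  15 → break 5  [load 65/70]
5 commercial breaks opened.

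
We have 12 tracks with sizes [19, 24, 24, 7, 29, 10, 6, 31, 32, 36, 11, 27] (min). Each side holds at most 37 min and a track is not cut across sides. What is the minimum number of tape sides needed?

Total = 36 + 32 + 31 + 29 + 27 + 24 + 24 + 19 + 11 + 10 + 7 + 6 = 256 min.
Lower bound: ⌈256/37⌉ = 7 tape sides.
Also, 8 tracks each exceed 37/2 min, and no two of those can share a side, so at least 8 tape sides are needed.
A packing using 8 tape sides:
  side 1: 36 = 36
  side 2: 32 = 32
  side 3: 31 + 6 = 37
  side 4: 29 + 7 = 36
  side 5: 27 + 10 = 37
  side 6: 24 + 11 = 35
  side 7: 24 = 24
  side 8: 19 = 19
This matches the lower bound, so 8 is optimal.

8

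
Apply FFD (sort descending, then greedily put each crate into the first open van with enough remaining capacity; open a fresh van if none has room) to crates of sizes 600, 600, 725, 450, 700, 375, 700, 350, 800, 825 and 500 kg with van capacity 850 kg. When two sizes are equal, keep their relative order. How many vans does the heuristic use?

9

Sorted descending: 825, 800, 725, 700, 700, 600, 600, 500, 450, 375, 350.
  825 → van 1 (new)  [load 825/850]
  800 → van 2 (new)  [load 800/850]
  725 → van 3 (new)  [load 725/850]
  700 → van 4 (new)  [load 700/850]
  700 → van 5 (new)  [load 700/850]
  600 → van 6 (new)  [load 600/850]
  600 → van 7 (new)  [load 600/850]
  500 → van 8 (new)  [load 500/850]
  450 → van 9 (new)  [load 450/850]
  375 → van 9  [load 825/850]
  350 → van 8  [load 850/850]
9 vans opened.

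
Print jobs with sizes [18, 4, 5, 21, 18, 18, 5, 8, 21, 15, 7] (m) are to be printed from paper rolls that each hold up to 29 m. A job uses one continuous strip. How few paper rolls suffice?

Total = 21 + 21 + 18 + 18 + 18 + 15 + 8 + 7 + 5 + 5 + 4 = 140 m.
Lower bound: ⌈140/29⌉ = 5 paper rolls.
Also, 6 print jobs each exceed 29/2 m, and no two of those can share a roll, so at least 6 paper rolls are needed.
A packing using 6 paper rolls:
  roll 1: 21 + 8 = 29
  roll 2: 21 + 7 = 28
  roll 3: 18 + 5 + 5 = 28
  roll 4: 18 + 4 = 22
  roll 5: 18 = 18
  roll 6: 15 = 15
This matches the lower bound, so 6 is optimal.

6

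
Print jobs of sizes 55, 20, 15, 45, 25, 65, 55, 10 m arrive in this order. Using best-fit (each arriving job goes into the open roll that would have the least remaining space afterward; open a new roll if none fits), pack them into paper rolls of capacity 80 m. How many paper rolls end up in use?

4

  55 → roll 1 (new)  [load 55/80]
  20 → roll 1  [load 75/80]
  15 → roll 2 (new)  [load 15/80]
  45 → roll 2  [load 60/80]
  25 → roll 3 (new)  [load 25/80]
  65 → roll 4 (new)  [load 65/80]
  55 → roll 3  [load 80/80]
  10 → roll 4  [load 75/80]
4 paper rolls opened.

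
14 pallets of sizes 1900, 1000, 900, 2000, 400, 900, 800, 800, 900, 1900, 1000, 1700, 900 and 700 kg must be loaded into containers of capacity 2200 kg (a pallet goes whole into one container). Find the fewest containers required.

Total = 2000 + 1900 + 1900 + 1700 + 1000 + 1000 + 900 + 900 + 900 + 900 + 800 + 800 + 700 + 400 = 15800 kg.
Lower bound: ⌈15800/2200⌉ = 8 containers.
A packing using 9 containers:
  container 1: 2000 = 2000
  container 2: 1900 = 1900
  container 3: 1900 = 1900
  container 4: 1700 + 400 = 2100
  container 5: 1000 + 1000 = 2000
  container 6: 900 + 900 = 1800
  container 7: 900 + 900 = 1800
  container 8: 800 + 800 = 1600
  container 9: 700 = 700
No arrangement into 8 containers stays within capacity, so 9 is optimal.

9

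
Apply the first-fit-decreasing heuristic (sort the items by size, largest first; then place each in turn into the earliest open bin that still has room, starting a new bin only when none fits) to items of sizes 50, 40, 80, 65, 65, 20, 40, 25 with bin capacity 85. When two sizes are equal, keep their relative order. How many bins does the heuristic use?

5

Sorted descending: 80, 65, 65, 50, 40, 40, 25, 20.
  80 → bin 1 (new)  [load 80/85]
  65 → bin 2 (new)  [load 65/85]
  65 → bin 3 (new)  [load 65/85]
  50 → bin 4 (new)  [load 50/85]
  40 → bin 5 (new)  [load 40/85]
  40 → bin 5  [load 80/85]
  25 → bin 4  [load 75/85]
  20 → bin 2  [load 85/85]
5 bins opened.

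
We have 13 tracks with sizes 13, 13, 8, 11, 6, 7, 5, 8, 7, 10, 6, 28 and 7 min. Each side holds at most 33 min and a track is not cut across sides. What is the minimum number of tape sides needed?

Total = 28 + 13 + 13 + 11 + 10 + 8 + 8 + 7 + 7 + 7 + 6 + 6 + 5 = 129 min.
Lower bound: ⌈129/33⌉ = 4 tape sides.
A packing using 4 tape sides:
  side 1: 28 + 5 = 33
  side 2: 13 + 13 + 7 = 33
  side 3: 11 + 10 + 6 + 6 = 33
  side 4: 8 + 8 + 7 + 7 = 30
This matches the lower bound, so 4 is optimal.

4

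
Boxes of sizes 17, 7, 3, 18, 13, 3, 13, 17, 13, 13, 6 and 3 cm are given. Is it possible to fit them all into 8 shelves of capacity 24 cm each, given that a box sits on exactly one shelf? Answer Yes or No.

Yes

A valid assignment using 7 shelves:
  shelf 1: 18 + 6 = 24
  shelf 2: 17 + 7 = 24
  shelf 3: 17 + 3 + 3 = 23
  shelf 4: 13 + 3 = 16
  shelf 5: 13 = 13
  shelf 6: 13 = 13
  shelf 7: 13 = 13
That uses only 7 ≤ 8, so 8 shelves are enough.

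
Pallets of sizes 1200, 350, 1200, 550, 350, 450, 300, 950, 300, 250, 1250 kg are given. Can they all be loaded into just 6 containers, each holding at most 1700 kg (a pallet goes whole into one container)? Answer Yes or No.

A valid assignment using 5 containers:
  container 1: 1250 + 450 = 1700
  container 2: 1200 + 350 = 1550
  container 3: 1200 + 350 = 1550
  container 4: 950 + 550 = 1500
  container 5: 300 + 300 + 250 = 850
That uses only 5 ≤ 6, so 6 containers are enough.

Yes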